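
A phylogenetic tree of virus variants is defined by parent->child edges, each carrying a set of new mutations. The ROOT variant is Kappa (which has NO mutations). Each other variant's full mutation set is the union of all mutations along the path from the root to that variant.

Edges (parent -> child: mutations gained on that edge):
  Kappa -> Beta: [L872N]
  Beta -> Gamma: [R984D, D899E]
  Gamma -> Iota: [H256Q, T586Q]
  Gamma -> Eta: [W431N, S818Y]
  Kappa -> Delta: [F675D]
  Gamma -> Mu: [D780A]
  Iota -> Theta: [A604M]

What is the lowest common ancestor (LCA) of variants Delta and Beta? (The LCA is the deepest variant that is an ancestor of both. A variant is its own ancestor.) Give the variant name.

Answer: Kappa

Derivation:
Path from root to Delta: Kappa -> Delta
  ancestors of Delta: {Kappa, Delta}
Path from root to Beta: Kappa -> Beta
  ancestors of Beta: {Kappa, Beta}
Common ancestors: {Kappa}
Walk up from Beta: Beta (not in ancestors of Delta), Kappa (in ancestors of Delta)
Deepest common ancestor (LCA) = Kappa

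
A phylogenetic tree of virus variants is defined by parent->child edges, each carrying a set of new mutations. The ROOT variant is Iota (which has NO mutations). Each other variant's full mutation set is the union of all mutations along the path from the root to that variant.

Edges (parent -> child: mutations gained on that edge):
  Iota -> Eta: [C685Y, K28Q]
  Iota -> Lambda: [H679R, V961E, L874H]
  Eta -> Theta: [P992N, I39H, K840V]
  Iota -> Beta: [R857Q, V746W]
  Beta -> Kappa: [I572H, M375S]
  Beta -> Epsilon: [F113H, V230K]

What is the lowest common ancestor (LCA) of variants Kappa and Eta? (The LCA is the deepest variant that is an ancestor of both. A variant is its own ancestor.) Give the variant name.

Path from root to Kappa: Iota -> Beta -> Kappa
  ancestors of Kappa: {Iota, Beta, Kappa}
Path from root to Eta: Iota -> Eta
  ancestors of Eta: {Iota, Eta}
Common ancestors: {Iota}
Walk up from Eta: Eta (not in ancestors of Kappa), Iota (in ancestors of Kappa)
Deepest common ancestor (LCA) = Iota

Answer: Iota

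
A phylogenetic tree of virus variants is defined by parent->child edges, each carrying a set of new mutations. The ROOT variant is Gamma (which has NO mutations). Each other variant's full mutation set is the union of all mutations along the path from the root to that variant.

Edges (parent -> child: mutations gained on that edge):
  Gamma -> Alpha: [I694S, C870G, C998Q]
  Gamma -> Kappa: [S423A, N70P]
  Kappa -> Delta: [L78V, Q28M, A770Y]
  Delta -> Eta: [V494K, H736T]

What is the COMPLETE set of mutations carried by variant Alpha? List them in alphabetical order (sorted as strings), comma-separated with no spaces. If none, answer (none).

Answer: C870G,C998Q,I694S

Derivation:
At Gamma: gained [] -> total []
At Alpha: gained ['I694S', 'C870G', 'C998Q'] -> total ['C870G', 'C998Q', 'I694S']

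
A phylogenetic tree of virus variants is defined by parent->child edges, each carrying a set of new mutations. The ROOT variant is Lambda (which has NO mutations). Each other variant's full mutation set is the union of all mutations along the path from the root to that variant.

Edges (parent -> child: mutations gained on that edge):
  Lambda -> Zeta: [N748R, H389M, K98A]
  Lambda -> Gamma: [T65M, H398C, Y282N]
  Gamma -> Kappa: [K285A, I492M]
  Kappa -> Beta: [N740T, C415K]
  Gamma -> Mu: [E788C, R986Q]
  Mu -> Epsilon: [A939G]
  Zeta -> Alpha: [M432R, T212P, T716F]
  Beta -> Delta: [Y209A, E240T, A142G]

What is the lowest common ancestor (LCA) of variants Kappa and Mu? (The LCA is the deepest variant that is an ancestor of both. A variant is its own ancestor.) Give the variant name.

Answer: Gamma

Derivation:
Path from root to Kappa: Lambda -> Gamma -> Kappa
  ancestors of Kappa: {Lambda, Gamma, Kappa}
Path from root to Mu: Lambda -> Gamma -> Mu
  ancestors of Mu: {Lambda, Gamma, Mu}
Common ancestors: {Lambda, Gamma}
Walk up from Mu: Mu (not in ancestors of Kappa), Gamma (in ancestors of Kappa), Lambda (in ancestors of Kappa)
Deepest common ancestor (LCA) = Gamma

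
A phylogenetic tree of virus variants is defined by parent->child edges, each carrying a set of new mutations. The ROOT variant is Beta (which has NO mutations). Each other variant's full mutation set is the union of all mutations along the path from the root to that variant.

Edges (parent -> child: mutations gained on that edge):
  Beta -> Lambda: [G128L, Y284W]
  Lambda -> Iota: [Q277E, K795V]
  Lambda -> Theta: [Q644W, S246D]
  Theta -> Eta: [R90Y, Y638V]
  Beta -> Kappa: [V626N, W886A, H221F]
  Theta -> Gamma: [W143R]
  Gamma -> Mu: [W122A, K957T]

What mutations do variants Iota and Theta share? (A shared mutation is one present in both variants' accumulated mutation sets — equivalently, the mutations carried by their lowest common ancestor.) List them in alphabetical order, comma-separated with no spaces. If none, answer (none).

Accumulating mutations along path to Iota:
  At Beta: gained [] -> total []
  At Lambda: gained ['G128L', 'Y284W'] -> total ['G128L', 'Y284W']
  At Iota: gained ['Q277E', 'K795V'] -> total ['G128L', 'K795V', 'Q277E', 'Y284W']
Mutations(Iota) = ['G128L', 'K795V', 'Q277E', 'Y284W']
Accumulating mutations along path to Theta:
  At Beta: gained [] -> total []
  At Lambda: gained ['G128L', 'Y284W'] -> total ['G128L', 'Y284W']
  At Theta: gained ['Q644W', 'S246D'] -> total ['G128L', 'Q644W', 'S246D', 'Y284W']
Mutations(Theta) = ['G128L', 'Q644W', 'S246D', 'Y284W']
Intersection: ['G128L', 'K795V', 'Q277E', 'Y284W'] ∩ ['G128L', 'Q644W', 'S246D', 'Y284W'] = ['G128L', 'Y284W']

Answer: G128L,Y284W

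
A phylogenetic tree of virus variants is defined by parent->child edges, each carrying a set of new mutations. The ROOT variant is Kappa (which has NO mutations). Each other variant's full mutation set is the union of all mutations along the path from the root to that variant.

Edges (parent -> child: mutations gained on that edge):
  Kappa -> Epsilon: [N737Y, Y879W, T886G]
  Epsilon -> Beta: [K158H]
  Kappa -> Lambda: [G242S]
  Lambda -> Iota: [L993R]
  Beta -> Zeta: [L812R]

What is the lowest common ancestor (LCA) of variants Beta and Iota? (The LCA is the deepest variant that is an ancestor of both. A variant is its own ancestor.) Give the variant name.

Path from root to Beta: Kappa -> Epsilon -> Beta
  ancestors of Beta: {Kappa, Epsilon, Beta}
Path from root to Iota: Kappa -> Lambda -> Iota
  ancestors of Iota: {Kappa, Lambda, Iota}
Common ancestors: {Kappa}
Walk up from Iota: Iota (not in ancestors of Beta), Lambda (not in ancestors of Beta), Kappa (in ancestors of Beta)
Deepest common ancestor (LCA) = Kappa

Answer: Kappa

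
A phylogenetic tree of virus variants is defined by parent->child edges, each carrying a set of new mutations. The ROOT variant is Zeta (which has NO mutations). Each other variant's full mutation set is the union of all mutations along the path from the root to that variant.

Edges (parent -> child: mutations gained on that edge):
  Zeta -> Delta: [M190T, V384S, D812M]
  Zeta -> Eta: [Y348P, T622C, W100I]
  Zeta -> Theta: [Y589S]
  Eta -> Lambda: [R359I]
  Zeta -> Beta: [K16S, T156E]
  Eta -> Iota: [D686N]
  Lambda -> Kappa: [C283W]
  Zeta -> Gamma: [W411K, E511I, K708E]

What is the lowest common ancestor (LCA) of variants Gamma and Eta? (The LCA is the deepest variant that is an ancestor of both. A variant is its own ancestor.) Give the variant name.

Path from root to Gamma: Zeta -> Gamma
  ancestors of Gamma: {Zeta, Gamma}
Path from root to Eta: Zeta -> Eta
  ancestors of Eta: {Zeta, Eta}
Common ancestors: {Zeta}
Walk up from Eta: Eta (not in ancestors of Gamma), Zeta (in ancestors of Gamma)
Deepest common ancestor (LCA) = Zeta

Answer: Zeta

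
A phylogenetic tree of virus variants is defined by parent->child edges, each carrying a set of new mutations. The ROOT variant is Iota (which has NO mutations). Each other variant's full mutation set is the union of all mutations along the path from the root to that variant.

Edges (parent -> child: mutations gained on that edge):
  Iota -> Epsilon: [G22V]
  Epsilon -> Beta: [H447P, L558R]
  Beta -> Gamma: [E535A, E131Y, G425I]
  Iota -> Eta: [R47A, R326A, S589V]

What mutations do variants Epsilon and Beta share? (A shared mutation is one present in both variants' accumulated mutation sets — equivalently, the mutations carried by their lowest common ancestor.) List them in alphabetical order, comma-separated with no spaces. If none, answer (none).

Accumulating mutations along path to Epsilon:
  At Iota: gained [] -> total []
  At Epsilon: gained ['G22V'] -> total ['G22V']
Mutations(Epsilon) = ['G22V']
Accumulating mutations along path to Beta:
  At Iota: gained [] -> total []
  At Epsilon: gained ['G22V'] -> total ['G22V']
  At Beta: gained ['H447P', 'L558R'] -> total ['G22V', 'H447P', 'L558R']
Mutations(Beta) = ['G22V', 'H447P', 'L558R']
Intersection: ['G22V'] ∩ ['G22V', 'H447P', 'L558R'] = ['G22V']

Answer: G22V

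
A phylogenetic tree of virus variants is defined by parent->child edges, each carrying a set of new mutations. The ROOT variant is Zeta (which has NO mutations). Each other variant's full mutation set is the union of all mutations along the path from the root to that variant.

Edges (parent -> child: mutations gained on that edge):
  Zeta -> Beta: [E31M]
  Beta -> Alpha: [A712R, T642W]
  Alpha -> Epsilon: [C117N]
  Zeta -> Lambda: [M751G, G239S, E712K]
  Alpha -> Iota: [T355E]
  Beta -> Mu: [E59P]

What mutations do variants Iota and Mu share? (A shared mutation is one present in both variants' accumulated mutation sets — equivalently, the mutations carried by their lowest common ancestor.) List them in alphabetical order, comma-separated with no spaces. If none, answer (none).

Answer: E31M

Derivation:
Accumulating mutations along path to Iota:
  At Zeta: gained [] -> total []
  At Beta: gained ['E31M'] -> total ['E31M']
  At Alpha: gained ['A712R', 'T642W'] -> total ['A712R', 'E31M', 'T642W']
  At Iota: gained ['T355E'] -> total ['A712R', 'E31M', 'T355E', 'T642W']
Mutations(Iota) = ['A712R', 'E31M', 'T355E', 'T642W']
Accumulating mutations along path to Mu:
  At Zeta: gained [] -> total []
  At Beta: gained ['E31M'] -> total ['E31M']
  At Mu: gained ['E59P'] -> total ['E31M', 'E59P']
Mutations(Mu) = ['E31M', 'E59P']
Intersection: ['A712R', 'E31M', 'T355E', 'T642W'] ∩ ['E31M', 'E59P'] = ['E31M']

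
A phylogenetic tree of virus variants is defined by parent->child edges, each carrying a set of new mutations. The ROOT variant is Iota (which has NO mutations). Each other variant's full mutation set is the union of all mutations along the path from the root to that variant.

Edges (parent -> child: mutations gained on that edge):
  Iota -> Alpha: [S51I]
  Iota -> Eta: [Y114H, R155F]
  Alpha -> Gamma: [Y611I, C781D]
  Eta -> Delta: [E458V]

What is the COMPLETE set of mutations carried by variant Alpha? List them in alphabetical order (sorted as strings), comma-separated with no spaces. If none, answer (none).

At Iota: gained [] -> total []
At Alpha: gained ['S51I'] -> total ['S51I']

Answer: S51I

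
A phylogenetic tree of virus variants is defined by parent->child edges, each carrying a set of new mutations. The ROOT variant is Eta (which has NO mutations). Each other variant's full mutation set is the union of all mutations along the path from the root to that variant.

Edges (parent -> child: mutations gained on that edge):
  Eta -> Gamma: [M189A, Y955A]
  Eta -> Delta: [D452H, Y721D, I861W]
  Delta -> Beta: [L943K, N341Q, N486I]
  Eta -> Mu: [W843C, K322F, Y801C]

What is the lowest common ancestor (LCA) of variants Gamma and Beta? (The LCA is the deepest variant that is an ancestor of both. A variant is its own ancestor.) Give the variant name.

Path from root to Gamma: Eta -> Gamma
  ancestors of Gamma: {Eta, Gamma}
Path from root to Beta: Eta -> Delta -> Beta
  ancestors of Beta: {Eta, Delta, Beta}
Common ancestors: {Eta}
Walk up from Beta: Beta (not in ancestors of Gamma), Delta (not in ancestors of Gamma), Eta (in ancestors of Gamma)
Deepest common ancestor (LCA) = Eta

Answer: Eta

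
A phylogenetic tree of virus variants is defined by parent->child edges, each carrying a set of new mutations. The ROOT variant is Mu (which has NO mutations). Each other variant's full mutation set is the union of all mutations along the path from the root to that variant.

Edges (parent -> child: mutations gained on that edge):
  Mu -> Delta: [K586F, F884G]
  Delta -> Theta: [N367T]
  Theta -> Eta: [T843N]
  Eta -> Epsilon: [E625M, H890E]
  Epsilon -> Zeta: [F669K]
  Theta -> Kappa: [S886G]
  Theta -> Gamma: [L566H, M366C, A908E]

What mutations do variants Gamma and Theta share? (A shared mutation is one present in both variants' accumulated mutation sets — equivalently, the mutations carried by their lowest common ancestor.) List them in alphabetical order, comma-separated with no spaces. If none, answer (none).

Accumulating mutations along path to Gamma:
  At Mu: gained [] -> total []
  At Delta: gained ['K586F', 'F884G'] -> total ['F884G', 'K586F']
  At Theta: gained ['N367T'] -> total ['F884G', 'K586F', 'N367T']
  At Gamma: gained ['L566H', 'M366C', 'A908E'] -> total ['A908E', 'F884G', 'K586F', 'L566H', 'M366C', 'N367T']
Mutations(Gamma) = ['A908E', 'F884G', 'K586F', 'L566H', 'M366C', 'N367T']
Accumulating mutations along path to Theta:
  At Mu: gained [] -> total []
  At Delta: gained ['K586F', 'F884G'] -> total ['F884G', 'K586F']
  At Theta: gained ['N367T'] -> total ['F884G', 'K586F', 'N367T']
Mutations(Theta) = ['F884G', 'K586F', 'N367T']
Intersection: ['A908E', 'F884G', 'K586F', 'L566H', 'M366C', 'N367T'] ∩ ['F884G', 'K586F', 'N367T'] = ['F884G', 'K586F', 'N367T']

Answer: F884G,K586F,N367T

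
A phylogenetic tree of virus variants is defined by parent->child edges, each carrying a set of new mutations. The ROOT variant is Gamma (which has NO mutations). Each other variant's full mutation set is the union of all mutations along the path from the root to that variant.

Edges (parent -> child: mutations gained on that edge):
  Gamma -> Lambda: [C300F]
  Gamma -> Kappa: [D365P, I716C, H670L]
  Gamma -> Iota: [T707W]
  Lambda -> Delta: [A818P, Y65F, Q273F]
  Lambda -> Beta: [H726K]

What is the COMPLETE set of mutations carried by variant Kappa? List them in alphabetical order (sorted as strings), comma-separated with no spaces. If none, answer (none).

At Gamma: gained [] -> total []
At Kappa: gained ['D365P', 'I716C', 'H670L'] -> total ['D365P', 'H670L', 'I716C']

Answer: D365P,H670L,I716C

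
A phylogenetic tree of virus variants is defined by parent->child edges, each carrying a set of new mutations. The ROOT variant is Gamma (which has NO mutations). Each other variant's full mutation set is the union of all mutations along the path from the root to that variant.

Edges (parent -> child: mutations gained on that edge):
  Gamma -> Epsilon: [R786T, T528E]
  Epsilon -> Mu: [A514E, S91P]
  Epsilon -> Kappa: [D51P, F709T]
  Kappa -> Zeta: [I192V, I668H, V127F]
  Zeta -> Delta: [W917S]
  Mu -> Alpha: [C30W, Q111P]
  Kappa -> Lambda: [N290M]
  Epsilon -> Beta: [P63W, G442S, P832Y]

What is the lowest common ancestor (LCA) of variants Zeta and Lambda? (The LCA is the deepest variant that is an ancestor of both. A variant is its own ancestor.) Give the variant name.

Path from root to Zeta: Gamma -> Epsilon -> Kappa -> Zeta
  ancestors of Zeta: {Gamma, Epsilon, Kappa, Zeta}
Path from root to Lambda: Gamma -> Epsilon -> Kappa -> Lambda
  ancestors of Lambda: {Gamma, Epsilon, Kappa, Lambda}
Common ancestors: {Gamma, Epsilon, Kappa}
Walk up from Lambda: Lambda (not in ancestors of Zeta), Kappa (in ancestors of Zeta), Epsilon (in ancestors of Zeta), Gamma (in ancestors of Zeta)
Deepest common ancestor (LCA) = Kappa

Answer: Kappa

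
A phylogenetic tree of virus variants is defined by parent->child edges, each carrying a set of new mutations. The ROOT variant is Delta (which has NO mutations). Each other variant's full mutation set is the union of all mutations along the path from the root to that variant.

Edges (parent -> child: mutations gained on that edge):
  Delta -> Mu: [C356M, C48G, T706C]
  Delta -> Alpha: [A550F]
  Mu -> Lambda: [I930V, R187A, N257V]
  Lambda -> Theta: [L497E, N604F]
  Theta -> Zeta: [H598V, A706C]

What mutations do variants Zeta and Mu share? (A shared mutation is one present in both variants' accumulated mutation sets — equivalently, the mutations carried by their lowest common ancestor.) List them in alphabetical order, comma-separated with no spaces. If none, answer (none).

Accumulating mutations along path to Zeta:
  At Delta: gained [] -> total []
  At Mu: gained ['C356M', 'C48G', 'T706C'] -> total ['C356M', 'C48G', 'T706C']
  At Lambda: gained ['I930V', 'R187A', 'N257V'] -> total ['C356M', 'C48G', 'I930V', 'N257V', 'R187A', 'T706C']
  At Theta: gained ['L497E', 'N604F'] -> total ['C356M', 'C48G', 'I930V', 'L497E', 'N257V', 'N604F', 'R187A', 'T706C']
  At Zeta: gained ['H598V', 'A706C'] -> total ['A706C', 'C356M', 'C48G', 'H598V', 'I930V', 'L497E', 'N257V', 'N604F', 'R187A', 'T706C']
Mutations(Zeta) = ['A706C', 'C356M', 'C48G', 'H598V', 'I930V', 'L497E', 'N257V', 'N604F', 'R187A', 'T706C']
Accumulating mutations along path to Mu:
  At Delta: gained [] -> total []
  At Mu: gained ['C356M', 'C48G', 'T706C'] -> total ['C356M', 'C48G', 'T706C']
Mutations(Mu) = ['C356M', 'C48G', 'T706C']
Intersection: ['A706C', 'C356M', 'C48G', 'H598V', 'I930V', 'L497E', 'N257V', 'N604F', 'R187A', 'T706C'] ∩ ['C356M', 'C48G', 'T706C'] = ['C356M', 'C48G', 'T706C']

Answer: C356M,C48G,T706C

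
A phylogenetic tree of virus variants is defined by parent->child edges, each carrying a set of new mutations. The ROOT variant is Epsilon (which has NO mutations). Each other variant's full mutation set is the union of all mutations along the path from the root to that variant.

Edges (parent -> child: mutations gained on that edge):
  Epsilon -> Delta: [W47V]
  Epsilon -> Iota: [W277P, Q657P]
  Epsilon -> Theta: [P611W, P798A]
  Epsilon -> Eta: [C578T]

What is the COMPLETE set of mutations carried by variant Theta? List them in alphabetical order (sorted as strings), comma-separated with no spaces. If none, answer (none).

At Epsilon: gained [] -> total []
At Theta: gained ['P611W', 'P798A'] -> total ['P611W', 'P798A']

Answer: P611W,P798A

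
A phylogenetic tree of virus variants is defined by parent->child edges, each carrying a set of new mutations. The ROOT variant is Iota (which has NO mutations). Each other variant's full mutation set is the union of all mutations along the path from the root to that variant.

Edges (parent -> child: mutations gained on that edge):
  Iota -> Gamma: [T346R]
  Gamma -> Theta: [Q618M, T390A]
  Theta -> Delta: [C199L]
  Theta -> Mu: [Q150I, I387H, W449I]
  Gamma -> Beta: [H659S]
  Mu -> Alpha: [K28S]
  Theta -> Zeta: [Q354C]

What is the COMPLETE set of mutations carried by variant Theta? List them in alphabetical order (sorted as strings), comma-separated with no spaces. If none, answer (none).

Answer: Q618M,T346R,T390A

Derivation:
At Iota: gained [] -> total []
At Gamma: gained ['T346R'] -> total ['T346R']
At Theta: gained ['Q618M', 'T390A'] -> total ['Q618M', 'T346R', 'T390A']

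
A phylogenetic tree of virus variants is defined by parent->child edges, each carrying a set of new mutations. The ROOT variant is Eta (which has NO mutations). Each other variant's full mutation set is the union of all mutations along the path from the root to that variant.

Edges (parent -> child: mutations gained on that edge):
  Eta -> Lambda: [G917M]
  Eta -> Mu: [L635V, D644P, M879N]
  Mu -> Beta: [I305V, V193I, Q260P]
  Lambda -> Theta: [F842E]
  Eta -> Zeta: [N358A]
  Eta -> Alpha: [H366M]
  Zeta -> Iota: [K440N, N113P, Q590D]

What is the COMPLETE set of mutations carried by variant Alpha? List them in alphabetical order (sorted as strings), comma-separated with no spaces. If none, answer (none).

Answer: H366M

Derivation:
At Eta: gained [] -> total []
At Alpha: gained ['H366M'] -> total ['H366M']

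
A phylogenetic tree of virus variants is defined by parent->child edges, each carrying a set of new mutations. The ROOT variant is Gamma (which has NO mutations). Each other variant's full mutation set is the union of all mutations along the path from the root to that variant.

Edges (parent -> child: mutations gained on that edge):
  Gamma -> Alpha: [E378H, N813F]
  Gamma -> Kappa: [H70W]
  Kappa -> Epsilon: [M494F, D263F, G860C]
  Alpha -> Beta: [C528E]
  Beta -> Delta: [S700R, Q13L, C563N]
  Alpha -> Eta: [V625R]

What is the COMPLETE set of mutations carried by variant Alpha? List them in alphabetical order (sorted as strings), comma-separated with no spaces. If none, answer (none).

At Gamma: gained [] -> total []
At Alpha: gained ['E378H', 'N813F'] -> total ['E378H', 'N813F']

Answer: E378H,N813F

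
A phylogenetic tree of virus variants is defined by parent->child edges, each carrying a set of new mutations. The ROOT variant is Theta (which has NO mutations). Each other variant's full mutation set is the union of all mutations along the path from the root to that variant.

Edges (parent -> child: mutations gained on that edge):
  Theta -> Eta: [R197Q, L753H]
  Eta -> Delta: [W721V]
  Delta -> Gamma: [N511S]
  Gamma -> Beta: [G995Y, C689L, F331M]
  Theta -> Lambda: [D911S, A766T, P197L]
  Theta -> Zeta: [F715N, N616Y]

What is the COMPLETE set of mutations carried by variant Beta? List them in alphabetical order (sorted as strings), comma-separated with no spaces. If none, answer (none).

Answer: C689L,F331M,G995Y,L753H,N511S,R197Q,W721V

Derivation:
At Theta: gained [] -> total []
At Eta: gained ['R197Q', 'L753H'] -> total ['L753H', 'R197Q']
At Delta: gained ['W721V'] -> total ['L753H', 'R197Q', 'W721V']
At Gamma: gained ['N511S'] -> total ['L753H', 'N511S', 'R197Q', 'W721V']
At Beta: gained ['G995Y', 'C689L', 'F331M'] -> total ['C689L', 'F331M', 'G995Y', 'L753H', 'N511S', 'R197Q', 'W721V']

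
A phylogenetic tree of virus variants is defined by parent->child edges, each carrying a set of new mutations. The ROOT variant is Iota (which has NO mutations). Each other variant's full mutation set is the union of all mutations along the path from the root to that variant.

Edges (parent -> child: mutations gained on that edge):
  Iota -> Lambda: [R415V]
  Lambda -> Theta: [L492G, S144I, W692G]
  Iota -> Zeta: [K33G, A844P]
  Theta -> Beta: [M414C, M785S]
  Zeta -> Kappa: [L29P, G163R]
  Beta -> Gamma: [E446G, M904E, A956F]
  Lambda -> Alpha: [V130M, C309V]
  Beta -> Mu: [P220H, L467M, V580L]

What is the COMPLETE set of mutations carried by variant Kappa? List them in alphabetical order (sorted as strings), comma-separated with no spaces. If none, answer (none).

At Iota: gained [] -> total []
At Zeta: gained ['K33G', 'A844P'] -> total ['A844P', 'K33G']
At Kappa: gained ['L29P', 'G163R'] -> total ['A844P', 'G163R', 'K33G', 'L29P']

Answer: A844P,G163R,K33G,L29P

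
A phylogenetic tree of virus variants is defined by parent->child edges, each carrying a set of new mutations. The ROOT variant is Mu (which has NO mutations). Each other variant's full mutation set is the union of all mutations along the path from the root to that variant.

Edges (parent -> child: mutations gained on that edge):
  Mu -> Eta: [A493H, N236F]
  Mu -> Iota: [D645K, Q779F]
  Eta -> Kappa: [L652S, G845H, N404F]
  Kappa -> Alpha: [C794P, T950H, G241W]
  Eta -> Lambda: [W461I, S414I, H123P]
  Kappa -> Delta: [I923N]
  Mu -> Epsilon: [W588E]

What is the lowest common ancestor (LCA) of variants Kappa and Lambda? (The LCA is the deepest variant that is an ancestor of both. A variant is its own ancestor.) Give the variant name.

Answer: Eta

Derivation:
Path from root to Kappa: Mu -> Eta -> Kappa
  ancestors of Kappa: {Mu, Eta, Kappa}
Path from root to Lambda: Mu -> Eta -> Lambda
  ancestors of Lambda: {Mu, Eta, Lambda}
Common ancestors: {Mu, Eta}
Walk up from Lambda: Lambda (not in ancestors of Kappa), Eta (in ancestors of Kappa), Mu (in ancestors of Kappa)
Deepest common ancestor (LCA) = Eta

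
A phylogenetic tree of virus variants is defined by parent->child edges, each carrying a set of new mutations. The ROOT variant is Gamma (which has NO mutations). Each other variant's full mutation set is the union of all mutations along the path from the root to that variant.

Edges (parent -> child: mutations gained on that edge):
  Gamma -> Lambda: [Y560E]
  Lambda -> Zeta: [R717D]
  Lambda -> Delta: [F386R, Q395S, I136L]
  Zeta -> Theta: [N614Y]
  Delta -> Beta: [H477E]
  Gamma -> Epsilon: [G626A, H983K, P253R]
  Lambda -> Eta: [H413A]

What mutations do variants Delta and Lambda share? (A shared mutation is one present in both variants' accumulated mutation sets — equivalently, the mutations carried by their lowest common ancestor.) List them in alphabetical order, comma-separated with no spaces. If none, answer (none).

Accumulating mutations along path to Delta:
  At Gamma: gained [] -> total []
  At Lambda: gained ['Y560E'] -> total ['Y560E']
  At Delta: gained ['F386R', 'Q395S', 'I136L'] -> total ['F386R', 'I136L', 'Q395S', 'Y560E']
Mutations(Delta) = ['F386R', 'I136L', 'Q395S', 'Y560E']
Accumulating mutations along path to Lambda:
  At Gamma: gained [] -> total []
  At Lambda: gained ['Y560E'] -> total ['Y560E']
Mutations(Lambda) = ['Y560E']
Intersection: ['F386R', 'I136L', 'Q395S', 'Y560E'] ∩ ['Y560E'] = ['Y560E']

Answer: Y560E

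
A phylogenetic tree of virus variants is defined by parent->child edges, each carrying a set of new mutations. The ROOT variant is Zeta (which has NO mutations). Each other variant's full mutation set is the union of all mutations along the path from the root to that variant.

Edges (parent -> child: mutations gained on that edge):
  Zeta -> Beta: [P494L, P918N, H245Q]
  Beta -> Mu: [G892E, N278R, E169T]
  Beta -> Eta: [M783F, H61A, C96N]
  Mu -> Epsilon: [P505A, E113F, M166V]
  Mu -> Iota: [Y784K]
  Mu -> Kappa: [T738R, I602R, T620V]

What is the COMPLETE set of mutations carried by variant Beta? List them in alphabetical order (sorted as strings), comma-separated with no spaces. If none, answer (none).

At Zeta: gained [] -> total []
At Beta: gained ['P494L', 'P918N', 'H245Q'] -> total ['H245Q', 'P494L', 'P918N']

Answer: H245Q,P494L,P918N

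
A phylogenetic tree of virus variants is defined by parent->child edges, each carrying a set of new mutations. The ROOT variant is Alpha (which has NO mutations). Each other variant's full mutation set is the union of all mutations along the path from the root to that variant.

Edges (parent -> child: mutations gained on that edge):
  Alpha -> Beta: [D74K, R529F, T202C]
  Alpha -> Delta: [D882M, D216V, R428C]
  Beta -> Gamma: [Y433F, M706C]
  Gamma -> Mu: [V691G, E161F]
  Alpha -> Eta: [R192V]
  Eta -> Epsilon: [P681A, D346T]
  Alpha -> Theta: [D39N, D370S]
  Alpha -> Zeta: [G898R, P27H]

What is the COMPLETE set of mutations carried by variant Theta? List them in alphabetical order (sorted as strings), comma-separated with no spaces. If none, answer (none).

At Alpha: gained [] -> total []
At Theta: gained ['D39N', 'D370S'] -> total ['D370S', 'D39N']

Answer: D370S,D39N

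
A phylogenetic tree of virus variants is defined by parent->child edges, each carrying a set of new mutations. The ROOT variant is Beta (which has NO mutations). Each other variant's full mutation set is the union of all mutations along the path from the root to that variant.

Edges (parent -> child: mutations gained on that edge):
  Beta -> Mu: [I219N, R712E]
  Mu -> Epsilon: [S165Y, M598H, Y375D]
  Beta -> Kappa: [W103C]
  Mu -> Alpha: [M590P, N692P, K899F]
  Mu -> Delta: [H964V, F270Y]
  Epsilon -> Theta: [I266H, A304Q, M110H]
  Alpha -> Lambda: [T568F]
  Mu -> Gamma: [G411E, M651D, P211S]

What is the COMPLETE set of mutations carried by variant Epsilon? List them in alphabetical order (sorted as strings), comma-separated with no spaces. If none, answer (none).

At Beta: gained [] -> total []
At Mu: gained ['I219N', 'R712E'] -> total ['I219N', 'R712E']
At Epsilon: gained ['S165Y', 'M598H', 'Y375D'] -> total ['I219N', 'M598H', 'R712E', 'S165Y', 'Y375D']

Answer: I219N,M598H,R712E,S165Y,Y375D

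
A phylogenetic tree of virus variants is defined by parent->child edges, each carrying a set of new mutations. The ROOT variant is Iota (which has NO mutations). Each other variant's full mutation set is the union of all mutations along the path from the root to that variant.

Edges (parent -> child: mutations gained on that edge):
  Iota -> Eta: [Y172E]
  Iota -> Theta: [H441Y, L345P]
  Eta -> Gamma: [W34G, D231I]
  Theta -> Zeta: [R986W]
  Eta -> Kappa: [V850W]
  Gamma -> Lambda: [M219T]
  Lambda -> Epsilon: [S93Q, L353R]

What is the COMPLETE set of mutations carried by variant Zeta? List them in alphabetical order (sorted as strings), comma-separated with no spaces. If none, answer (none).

At Iota: gained [] -> total []
At Theta: gained ['H441Y', 'L345P'] -> total ['H441Y', 'L345P']
At Zeta: gained ['R986W'] -> total ['H441Y', 'L345P', 'R986W']

Answer: H441Y,L345P,R986W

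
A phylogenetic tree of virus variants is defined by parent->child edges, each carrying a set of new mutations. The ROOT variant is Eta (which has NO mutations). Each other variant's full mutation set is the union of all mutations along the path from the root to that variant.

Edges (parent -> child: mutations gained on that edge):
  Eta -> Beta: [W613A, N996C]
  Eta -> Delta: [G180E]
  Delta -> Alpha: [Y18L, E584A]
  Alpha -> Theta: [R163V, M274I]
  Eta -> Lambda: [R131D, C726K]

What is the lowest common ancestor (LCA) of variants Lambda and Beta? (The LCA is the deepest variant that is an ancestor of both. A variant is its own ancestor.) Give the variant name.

Path from root to Lambda: Eta -> Lambda
  ancestors of Lambda: {Eta, Lambda}
Path from root to Beta: Eta -> Beta
  ancestors of Beta: {Eta, Beta}
Common ancestors: {Eta}
Walk up from Beta: Beta (not in ancestors of Lambda), Eta (in ancestors of Lambda)
Deepest common ancestor (LCA) = Eta

Answer: Eta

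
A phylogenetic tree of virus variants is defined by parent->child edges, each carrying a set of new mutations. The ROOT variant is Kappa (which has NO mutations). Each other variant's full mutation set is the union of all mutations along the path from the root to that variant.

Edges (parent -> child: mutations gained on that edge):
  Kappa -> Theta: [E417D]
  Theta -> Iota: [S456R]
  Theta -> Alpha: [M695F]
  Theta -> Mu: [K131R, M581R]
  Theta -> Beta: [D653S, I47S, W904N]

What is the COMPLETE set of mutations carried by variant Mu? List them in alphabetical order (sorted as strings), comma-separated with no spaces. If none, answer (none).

Answer: E417D,K131R,M581R

Derivation:
At Kappa: gained [] -> total []
At Theta: gained ['E417D'] -> total ['E417D']
At Mu: gained ['K131R', 'M581R'] -> total ['E417D', 'K131R', 'M581R']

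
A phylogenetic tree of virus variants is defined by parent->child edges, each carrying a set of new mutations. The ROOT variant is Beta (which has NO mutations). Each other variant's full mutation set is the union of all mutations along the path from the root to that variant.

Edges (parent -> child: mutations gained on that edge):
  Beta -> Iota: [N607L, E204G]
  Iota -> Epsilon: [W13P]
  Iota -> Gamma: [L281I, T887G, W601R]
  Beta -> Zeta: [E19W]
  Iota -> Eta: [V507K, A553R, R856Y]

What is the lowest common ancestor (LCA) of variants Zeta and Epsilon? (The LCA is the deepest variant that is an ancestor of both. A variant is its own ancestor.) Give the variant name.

Path from root to Zeta: Beta -> Zeta
  ancestors of Zeta: {Beta, Zeta}
Path from root to Epsilon: Beta -> Iota -> Epsilon
  ancestors of Epsilon: {Beta, Iota, Epsilon}
Common ancestors: {Beta}
Walk up from Epsilon: Epsilon (not in ancestors of Zeta), Iota (not in ancestors of Zeta), Beta (in ancestors of Zeta)
Deepest common ancestor (LCA) = Beta

Answer: Beta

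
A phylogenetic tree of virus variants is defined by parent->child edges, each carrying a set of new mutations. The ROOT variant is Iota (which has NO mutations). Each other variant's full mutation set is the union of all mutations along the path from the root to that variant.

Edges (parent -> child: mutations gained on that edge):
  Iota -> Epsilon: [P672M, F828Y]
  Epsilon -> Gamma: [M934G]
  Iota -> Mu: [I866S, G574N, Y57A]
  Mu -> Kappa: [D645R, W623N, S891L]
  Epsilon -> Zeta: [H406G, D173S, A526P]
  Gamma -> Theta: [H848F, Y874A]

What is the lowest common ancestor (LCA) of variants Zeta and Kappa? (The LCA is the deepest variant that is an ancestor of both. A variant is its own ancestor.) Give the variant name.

Path from root to Zeta: Iota -> Epsilon -> Zeta
  ancestors of Zeta: {Iota, Epsilon, Zeta}
Path from root to Kappa: Iota -> Mu -> Kappa
  ancestors of Kappa: {Iota, Mu, Kappa}
Common ancestors: {Iota}
Walk up from Kappa: Kappa (not in ancestors of Zeta), Mu (not in ancestors of Zeta), Iota (in ancestors of Zeta)
Deepest common ancestor (LCA) = Iota

Answer: Iota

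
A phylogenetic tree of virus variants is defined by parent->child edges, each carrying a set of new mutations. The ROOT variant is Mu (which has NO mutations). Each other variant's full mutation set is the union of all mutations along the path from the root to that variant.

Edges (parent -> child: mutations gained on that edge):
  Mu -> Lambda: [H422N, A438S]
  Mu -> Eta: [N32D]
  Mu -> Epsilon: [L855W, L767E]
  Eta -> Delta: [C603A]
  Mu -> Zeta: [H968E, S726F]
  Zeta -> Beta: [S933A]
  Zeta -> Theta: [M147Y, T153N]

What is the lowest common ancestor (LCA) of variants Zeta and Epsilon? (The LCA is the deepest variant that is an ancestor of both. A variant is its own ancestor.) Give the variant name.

Answer: Mu

Derivation:
Path from root to Zeta: Mu -> Zeta
  ancestors of Zeta: {Mu, Zeta}
Path from root to Epsilon: Mu -> Epsilon
  ancestors of Epsilon: {Mu, Epsilon}
Common ancestors: {Mu}
Walk up from Epsilon: Epsilon (not in ancestors of Zeta), Mu (in ancestors of Zeta)
Deepest common ancestor (LCA) = Mu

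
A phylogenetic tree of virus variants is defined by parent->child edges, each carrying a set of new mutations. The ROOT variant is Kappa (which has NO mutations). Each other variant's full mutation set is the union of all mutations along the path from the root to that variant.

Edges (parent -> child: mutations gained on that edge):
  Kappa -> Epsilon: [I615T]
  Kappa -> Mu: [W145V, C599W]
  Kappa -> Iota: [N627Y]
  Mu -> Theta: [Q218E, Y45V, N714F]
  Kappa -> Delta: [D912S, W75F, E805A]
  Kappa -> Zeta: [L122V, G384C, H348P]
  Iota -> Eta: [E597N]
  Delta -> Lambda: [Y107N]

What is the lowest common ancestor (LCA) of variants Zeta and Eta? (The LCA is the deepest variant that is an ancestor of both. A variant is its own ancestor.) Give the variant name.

Path from root to Zeta: Kappa -> Zeta
  ancestors of Zeta: {Kappa, Zeta}
Path from root to Eta: Kappa -> Iota -> Eta
  ancestors of Eta: {Kappa, Iota, Eta}
Common ancestors: {Kappa}
Walk up from Eta: Eta (not in ancestors of Zeta), Iota (not in ancestors of Zeta), Kappa (in ancestors of Zeta)
Deepest common ancestor (LCA) = Kappa

Answer: Kappa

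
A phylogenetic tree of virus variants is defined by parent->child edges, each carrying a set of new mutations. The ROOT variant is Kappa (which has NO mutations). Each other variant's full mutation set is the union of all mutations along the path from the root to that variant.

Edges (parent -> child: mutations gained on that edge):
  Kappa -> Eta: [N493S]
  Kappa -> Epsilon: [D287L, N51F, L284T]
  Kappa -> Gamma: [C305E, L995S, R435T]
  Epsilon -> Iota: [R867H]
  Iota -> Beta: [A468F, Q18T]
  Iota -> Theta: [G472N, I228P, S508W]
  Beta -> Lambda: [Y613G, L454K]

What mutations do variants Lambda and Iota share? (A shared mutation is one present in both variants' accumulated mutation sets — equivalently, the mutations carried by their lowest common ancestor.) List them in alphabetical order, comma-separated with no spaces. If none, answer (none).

Answer: D287L,L284T,N51F,R867H

Derivation:
Accumulating mutations along path to Lambda:
  At Kappa: gained [] -> total []
  At Epsilon: gained ['D287L', 'N51F', 'L284T'] -> total ['D287L', 'L284T', 'N51F']
  At Iota: gained ['R867H'] -> total ['D287L', 'L284T', 'N51F', 'R867H']
  At Beta: gained ['A468F', 'Q18T'] -> total ['A468F', 'D287L', 'L284T', 'N51F', 'Q18T', 'R867H']
  At Lambda: gained ['Y613G', 'L454K'] -> total ['A468F', 'D287L', 'L284T', 'L454K', 'N51F', 'Q18T', 'R867H', 'Y613G']
Mutations(Lambda) = ['A468F', 'D287L', 'L284T', 'L454K', 'N51F', 'Q18T', 'R867H', 'Y613G']
Accumulating mutations along path to Iota:
  At Kappa: gained [] -> total []
  At Epsilon: gained ['D287L', 'N51F', 'L284T'] -> total ['D287L', 'L284T', 'N51F']
  At Iota: gained ['R867H'] -> total ['D287L', 'L284T', 'N51F', 'R867H']
Mutations(Iota) = ['D287L', 'L284T', 'N51F', 'R867H']
Intersection: ['A468F', 'D287L', 'L284T', 'L454K', 'N51F', 'Q18T', 'R867H', 'Y613G'] ∩ ['D287L', 'L284T', 'N51F', 'R867H'] = ['D287L', 'L284T', 'N51F', 'R867H']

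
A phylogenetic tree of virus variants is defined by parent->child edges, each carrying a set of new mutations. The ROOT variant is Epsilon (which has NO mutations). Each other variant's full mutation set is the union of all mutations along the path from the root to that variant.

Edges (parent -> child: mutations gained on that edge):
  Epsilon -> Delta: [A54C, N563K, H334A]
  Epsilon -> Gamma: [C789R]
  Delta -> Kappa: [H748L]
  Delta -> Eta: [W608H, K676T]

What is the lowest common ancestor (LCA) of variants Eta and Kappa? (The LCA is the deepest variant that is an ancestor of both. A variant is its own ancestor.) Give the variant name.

Answer: Delta

Derivation:
Path from root to Eta: Epsilon -> Delta -> Eta
  ancestors of Eta: {Epsilon, Delta, Eta}
Path from root to Kappa: Epsilon -> Delta -> Kappa
  ancestors of Kappa: {Epsilon, Delta, Kappa}
Common ancestors: {Epsilon, Delta}
Walk up from Kappa: Kappa (not in ancestors of Eta), Delta (in ancestors of Eta), Epsilon (in ancestors of Eta)
Deepest common ancestor (LCA) = Delta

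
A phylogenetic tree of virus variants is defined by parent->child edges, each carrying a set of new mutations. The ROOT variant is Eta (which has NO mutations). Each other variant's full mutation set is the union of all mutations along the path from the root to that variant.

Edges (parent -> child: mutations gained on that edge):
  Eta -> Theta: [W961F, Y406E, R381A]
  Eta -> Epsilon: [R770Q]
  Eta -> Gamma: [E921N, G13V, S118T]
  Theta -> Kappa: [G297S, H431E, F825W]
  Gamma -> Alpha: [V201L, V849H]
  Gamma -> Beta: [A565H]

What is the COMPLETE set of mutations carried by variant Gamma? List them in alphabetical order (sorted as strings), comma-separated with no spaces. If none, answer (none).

At Eta: gained [] -> total []
At Gamma: gained ['E921N', 'G13V', 'S118T'] -> total ['E921N', 'G13V', 'S118T']

Answer: E921N,G13V,S118T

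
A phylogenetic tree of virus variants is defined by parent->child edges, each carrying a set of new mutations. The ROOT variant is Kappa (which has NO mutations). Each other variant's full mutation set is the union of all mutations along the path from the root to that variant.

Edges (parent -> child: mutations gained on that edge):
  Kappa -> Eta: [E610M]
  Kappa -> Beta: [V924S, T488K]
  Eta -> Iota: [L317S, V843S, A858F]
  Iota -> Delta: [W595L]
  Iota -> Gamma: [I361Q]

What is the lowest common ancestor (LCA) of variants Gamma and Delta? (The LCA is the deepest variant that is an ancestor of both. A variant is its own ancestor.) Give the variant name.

Path from root to Gamma: Kappa -> Eta -> Iota -> Gamma
  ancestors of Gamma: {Kappa, Eta, Iota, Gamma}
Path from root to Delta: Kappa -> Eta -> Iota -> Delta
  ancestors of Delta: {Kappa, Eta, Iota, Delta}
Common ancestors: {Kappa, Eta, Iota}
Walk up from Delta: Delta (not in ancestors of Gamma), Iota (in ancestors of Gamma), Eta (in ancestors of Gamma), Kappa (in ancestors of Gamma)
Deepest common ancestor (LCA) = Iota

Answer: Iota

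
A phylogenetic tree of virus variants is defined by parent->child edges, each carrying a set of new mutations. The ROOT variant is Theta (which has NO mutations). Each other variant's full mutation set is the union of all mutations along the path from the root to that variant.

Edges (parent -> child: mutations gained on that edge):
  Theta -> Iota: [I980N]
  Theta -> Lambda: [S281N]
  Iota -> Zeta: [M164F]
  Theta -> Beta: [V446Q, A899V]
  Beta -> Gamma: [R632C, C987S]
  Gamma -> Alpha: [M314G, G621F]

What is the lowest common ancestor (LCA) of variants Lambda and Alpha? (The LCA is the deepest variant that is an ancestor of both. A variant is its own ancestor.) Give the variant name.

Path from root to Lambda: Theta -> Lambda
  ancestors of Lambda: {Theta, Lambda}
Path from root to Alpha: Theta -> Beta -> Gamma -> Alpha
  ancestors of Alpha: {Theta, Beta, Gamma, Alpha}
Common ancestors: {Theta}
Walk up from Alpha: Alpha (not in ancestors of Lambda), Gamma (not in ancestors of Lambda), Beta (not in ancestors of Lambda), Theta (in ancestors of Lambda)
Deepest common ancestor (LCA) = Theta

Answer: Theta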